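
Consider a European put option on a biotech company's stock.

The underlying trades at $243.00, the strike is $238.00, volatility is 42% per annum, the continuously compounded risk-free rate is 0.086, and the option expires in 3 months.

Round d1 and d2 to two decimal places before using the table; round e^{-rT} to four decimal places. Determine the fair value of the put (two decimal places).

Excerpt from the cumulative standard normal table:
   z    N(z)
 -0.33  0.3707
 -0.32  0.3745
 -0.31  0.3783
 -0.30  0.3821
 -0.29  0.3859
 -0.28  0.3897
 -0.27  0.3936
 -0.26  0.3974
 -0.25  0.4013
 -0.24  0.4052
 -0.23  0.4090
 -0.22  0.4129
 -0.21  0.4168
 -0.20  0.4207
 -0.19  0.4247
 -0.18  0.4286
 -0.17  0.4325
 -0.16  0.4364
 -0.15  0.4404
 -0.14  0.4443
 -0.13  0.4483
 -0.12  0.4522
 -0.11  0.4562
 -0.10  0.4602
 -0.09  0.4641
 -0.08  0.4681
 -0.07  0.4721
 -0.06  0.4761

$15.27

σ√T = 0.42·√0.25 = 0.2100
ln(S/K) + (r + σ²/2)T = ln(243/238) + (0.086 + 0.42²/2)·0.25 = 0.0208 + 0.0435 = 0.0643
d₁ = 0.0643 / 0.2100 = 0.3064 ⇒ 0.31
d₂ = d₁ − σ√T = 0.3064 − 0.2100 = 0.0964 ⇒ 0.10
e^(−rT) = e^(−0.086·0.25) = 0.9787
P = 238·0.9787·N(-0.10) − 243·N(-0.31) = 238·0.9787·0.4602 − 243·0.3783 = 107.1947 − 91.9269 = 15.2678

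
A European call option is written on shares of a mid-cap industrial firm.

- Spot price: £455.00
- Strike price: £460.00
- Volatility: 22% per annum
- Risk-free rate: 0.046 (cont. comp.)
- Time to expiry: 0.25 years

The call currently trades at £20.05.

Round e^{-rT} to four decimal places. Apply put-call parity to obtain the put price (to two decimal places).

e^(−rT) = e^(−0.046·0.25) = 0.9886
Put-call parity: C − P = S − K·e^(−rT) = 455 − 460·0.9886 = 455 − 454.7560 = 0.2440
P = C − (C − P) = 20.05 − (0.2440) = 19.8060

£19.81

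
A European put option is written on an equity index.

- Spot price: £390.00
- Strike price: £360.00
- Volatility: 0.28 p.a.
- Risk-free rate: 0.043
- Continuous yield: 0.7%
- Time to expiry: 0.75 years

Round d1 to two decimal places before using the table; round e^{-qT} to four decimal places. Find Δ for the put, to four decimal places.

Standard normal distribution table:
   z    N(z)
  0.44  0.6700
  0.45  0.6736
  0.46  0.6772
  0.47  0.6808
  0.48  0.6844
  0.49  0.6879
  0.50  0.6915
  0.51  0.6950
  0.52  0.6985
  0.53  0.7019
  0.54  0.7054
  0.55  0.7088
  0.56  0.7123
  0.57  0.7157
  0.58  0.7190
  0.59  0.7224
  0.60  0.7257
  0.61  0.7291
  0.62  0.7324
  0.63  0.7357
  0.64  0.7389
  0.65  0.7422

σ√T = 0.28·√0.75 = 0.2425
d₁ = [ln(390/360) + (0.043 − 0.007 + 0.28²/2)·0.75] / 0.2425 = [0.0800 + 0.0564] / 0.2425 = 0.5627 ≈ 0.56
N(d₁) = N(0.56) = 0.7123
Δ_put = exp(−qT)·(N(d₁) − 1) = 0.9948·(0.7123 − 1) = -0.2862

-0.2862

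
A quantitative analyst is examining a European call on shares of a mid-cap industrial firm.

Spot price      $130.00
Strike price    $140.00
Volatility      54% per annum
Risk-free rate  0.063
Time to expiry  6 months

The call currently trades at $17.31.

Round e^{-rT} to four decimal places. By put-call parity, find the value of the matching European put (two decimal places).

$22.97

e^(−rT) = e^(−0.063·0.5) = 0.9690
Put-call parity: C − P = S − K·e^(−rT) = 130 − 140·0.9690 = 130 − 135.6600 = -5.6600
P = C − (C − P) = 17.31 − (-5.6600) = 22.9700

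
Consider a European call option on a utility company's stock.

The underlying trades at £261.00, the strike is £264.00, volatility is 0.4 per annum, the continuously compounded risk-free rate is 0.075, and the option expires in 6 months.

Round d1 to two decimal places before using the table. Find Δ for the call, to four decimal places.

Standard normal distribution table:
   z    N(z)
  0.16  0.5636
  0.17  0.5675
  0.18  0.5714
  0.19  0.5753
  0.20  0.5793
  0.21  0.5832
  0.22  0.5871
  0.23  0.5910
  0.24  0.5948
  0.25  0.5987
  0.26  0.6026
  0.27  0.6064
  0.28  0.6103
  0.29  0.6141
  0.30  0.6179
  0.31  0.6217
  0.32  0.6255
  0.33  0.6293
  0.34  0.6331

σ√T = 0.4 × 0.7071 = 0.2828
d₁ = [ln(261/264) + (0.075 + 0.4²/2)·0.5] / 0.2828 = [-0.0114 + 0.0775] / 0.2828 = 0.2336 ≈ 0.23
N(d₁) = N(0.23) = 0.5910
Δ_call = N(d₁) = 0.5910

0.5910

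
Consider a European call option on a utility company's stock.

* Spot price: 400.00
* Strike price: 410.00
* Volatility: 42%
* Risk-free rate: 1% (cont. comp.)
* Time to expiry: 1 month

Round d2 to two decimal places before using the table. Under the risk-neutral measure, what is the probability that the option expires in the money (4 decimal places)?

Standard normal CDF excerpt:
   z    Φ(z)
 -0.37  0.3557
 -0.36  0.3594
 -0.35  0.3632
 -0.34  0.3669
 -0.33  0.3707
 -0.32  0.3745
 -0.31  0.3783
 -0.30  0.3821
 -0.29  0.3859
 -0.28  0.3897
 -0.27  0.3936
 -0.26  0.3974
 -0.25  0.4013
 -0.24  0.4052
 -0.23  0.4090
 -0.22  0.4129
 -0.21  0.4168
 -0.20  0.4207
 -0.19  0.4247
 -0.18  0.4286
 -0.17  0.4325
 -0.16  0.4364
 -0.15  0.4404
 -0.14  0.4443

0.3974

T = 0.08333;  σ√T = 0.1212
ln(S/K) + (r + σ²/2)T = ln(400/410) + (0.01 + 0.42²/2)·0.08333 = -0.0247 + 0.0082 = -0.0165
d₁ = -0.0165 / 0.1212 = -0.1362 ⇒ -0.14
d₂ = d₁ − σ√T = -0.1362 − 0.1212 = -0.2574 ⇒ -0.26
Risk-neutral Pr[S_T > K] = N(d₂) = N(-0.26) = 0.3974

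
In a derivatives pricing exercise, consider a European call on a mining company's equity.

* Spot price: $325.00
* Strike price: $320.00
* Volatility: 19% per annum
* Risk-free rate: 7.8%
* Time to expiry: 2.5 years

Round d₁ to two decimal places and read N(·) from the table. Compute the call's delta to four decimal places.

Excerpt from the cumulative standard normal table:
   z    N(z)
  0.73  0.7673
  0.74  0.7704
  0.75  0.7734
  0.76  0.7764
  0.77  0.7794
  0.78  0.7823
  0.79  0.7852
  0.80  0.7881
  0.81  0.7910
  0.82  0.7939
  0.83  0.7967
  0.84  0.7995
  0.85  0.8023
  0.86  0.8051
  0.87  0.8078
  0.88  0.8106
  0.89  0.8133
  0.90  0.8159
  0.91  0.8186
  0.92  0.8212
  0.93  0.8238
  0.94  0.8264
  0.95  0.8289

T = 2.5;  σ√T = 0.3004
d₁ = [ln(325/320) + (0.078 + ½·0.19²)·2.5] / (σ√T) = (0.0155 + 0.2401) / 0.3004 = 0.8509 → 0.85
N(d₁) = N(0.85) = 0.8023
Δ_call = N(d₁) = 0.8023

0.8023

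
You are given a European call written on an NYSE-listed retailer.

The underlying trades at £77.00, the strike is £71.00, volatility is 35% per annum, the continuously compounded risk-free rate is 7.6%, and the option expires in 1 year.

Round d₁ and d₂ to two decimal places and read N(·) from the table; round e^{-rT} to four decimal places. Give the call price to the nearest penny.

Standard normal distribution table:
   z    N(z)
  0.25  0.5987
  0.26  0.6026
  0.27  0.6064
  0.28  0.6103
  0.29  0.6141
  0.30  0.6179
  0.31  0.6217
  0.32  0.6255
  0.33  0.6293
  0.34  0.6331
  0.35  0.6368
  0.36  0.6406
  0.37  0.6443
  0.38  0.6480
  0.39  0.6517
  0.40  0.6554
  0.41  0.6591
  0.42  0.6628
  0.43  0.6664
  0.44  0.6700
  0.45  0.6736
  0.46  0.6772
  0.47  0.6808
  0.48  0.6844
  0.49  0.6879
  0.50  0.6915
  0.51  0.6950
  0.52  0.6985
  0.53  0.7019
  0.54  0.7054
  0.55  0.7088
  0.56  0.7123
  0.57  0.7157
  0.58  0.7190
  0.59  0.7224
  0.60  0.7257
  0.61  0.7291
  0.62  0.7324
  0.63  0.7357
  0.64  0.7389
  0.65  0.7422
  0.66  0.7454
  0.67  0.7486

σ√T = 0.35·√1 = 0.3500
ln(S/K) + (r + σ²/2)T = ln(77/71) + (0.076 + 0.35²/2)·1 = 0.0811 + 0.1372 = 0.2184
d₁ = 0.2184 / 0.3500 = 0.6239 ≈ 0.62
d₂ = d₁ − σ√T = 0.6239 − 0.3500 = 0.2739 ≈ 0.27
exp(−rT) = exp(−0.076·1) = 0.9268
C = 77·N(0.62) − 71·0.9268·N(0.27) = 77·0.7324 − 71·0.9268·0.6064 = 56.3948 − 39.9028 = 16.4920

£16.49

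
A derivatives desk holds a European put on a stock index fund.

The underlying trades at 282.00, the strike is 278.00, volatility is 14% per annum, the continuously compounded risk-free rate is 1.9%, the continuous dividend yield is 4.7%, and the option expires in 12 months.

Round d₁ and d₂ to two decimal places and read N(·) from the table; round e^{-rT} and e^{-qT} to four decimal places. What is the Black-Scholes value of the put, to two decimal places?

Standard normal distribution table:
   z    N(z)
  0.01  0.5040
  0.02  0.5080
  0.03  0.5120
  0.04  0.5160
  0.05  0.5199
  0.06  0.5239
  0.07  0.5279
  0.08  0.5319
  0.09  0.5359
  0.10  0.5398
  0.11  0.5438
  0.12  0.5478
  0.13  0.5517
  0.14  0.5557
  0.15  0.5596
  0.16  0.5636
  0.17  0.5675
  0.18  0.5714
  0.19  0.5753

σ√T = 0.14·√1 = 0.1400
d₁ = [ln(282/278) + (0.019 − 0.047 + ½·0.14²)·1] / (σ√T) = (0.0143 − 0.0182) / 0.1400 = -0.0280 ⇒ -0.03
d₂ = -0.0280 − 0.1400 = -0.1680 ⇒ -0.17
e^(−qT) = e^(−0.047·1) = 0.9541;  e^(−rT) = e^(−0.019·1) = 0.9812
P = 278·0.9812·N(0.17) − 282·0.9541·N(0.03) = 278·0.9812·0.5675 − 282·0.9541·0.5120 = 154.7990 − 137.7568 = 17.0422

17.04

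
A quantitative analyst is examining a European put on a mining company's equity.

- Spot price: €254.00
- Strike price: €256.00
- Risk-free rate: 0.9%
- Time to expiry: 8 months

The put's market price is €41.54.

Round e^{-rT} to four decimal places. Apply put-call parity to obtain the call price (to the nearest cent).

e^(−rT) = e^(−0.009·0.6667) = 0.9940
Put-call parity: C − P = S − K·e^(−rT) = 254 − 256·0.9940 = 254 − 254.4640 = -0.4640
C = P + (C − P) = 41.54 + (-0.4640) = 41.0760

€41.08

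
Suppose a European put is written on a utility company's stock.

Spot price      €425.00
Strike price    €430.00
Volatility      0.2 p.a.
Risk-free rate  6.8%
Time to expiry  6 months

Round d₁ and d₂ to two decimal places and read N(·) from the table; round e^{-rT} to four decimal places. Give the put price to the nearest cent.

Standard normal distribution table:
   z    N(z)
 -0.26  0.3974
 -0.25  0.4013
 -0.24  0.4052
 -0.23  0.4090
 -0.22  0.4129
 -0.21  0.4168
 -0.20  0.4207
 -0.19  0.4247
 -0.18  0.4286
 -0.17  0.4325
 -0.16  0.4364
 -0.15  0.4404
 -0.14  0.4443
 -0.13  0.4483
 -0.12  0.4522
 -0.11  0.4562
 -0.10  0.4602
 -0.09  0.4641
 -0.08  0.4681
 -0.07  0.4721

σ√T = 0.2·√0.5 = 0.1414
d₁ = [ln(425/430) + (0.068 + ½·0.2²)·0.5] / (σ√T) = (-0.0117 + 0.0440) / 0.1414 = 0.2284 ⇒ 0.23
d₂ = 0.2284 − 0.1414 = 0.0870 ⇒ 0.09
e^(−rT) = e^(−0.068·0.5) = 0.9666
P = 430·0.9666·N(-0.09) − 425·N(-0.23) = 430·0.9666·0.4641 − 425·0.4090 = 192.8976 − 173.8250 = 19.0726

€19.07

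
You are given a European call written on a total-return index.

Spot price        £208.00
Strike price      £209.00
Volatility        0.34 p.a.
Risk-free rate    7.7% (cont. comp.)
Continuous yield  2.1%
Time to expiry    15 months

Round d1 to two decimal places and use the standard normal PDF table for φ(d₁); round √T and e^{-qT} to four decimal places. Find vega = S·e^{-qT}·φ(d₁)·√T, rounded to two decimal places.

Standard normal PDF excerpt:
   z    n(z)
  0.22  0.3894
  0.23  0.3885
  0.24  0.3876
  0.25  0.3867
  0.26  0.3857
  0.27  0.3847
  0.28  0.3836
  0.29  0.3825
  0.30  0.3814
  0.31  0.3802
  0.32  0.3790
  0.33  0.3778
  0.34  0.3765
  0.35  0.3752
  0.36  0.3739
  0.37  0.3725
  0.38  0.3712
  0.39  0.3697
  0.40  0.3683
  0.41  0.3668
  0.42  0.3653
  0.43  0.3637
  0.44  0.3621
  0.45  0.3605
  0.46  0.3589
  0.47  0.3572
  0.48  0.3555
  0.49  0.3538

84.70

σ√T = 0.34·√1.25 = 0.3801
ln(S/K) + (r − q + σ²/2)T = ln(208/209) + (0.077 − 0.021 + 0.34²/2)·1.25 = -0.0048 + 0.1423 = 0.1375
d₁ = 0.1375 / 0.3801 = 0.3616 which rounds to 0.36
√T = √1.25 = 1.1180
φ(d₁) = φ(0.36) = 0.3739
exp(−qT) = exp(−0.021·1.25) = 0.9741
vega = S·exp(−qT)·φ(d₁)·√T = 208·0.9741·0.3739·1.1180 = 84.6962
(Vega is the same for a European call and put with the same parameters.)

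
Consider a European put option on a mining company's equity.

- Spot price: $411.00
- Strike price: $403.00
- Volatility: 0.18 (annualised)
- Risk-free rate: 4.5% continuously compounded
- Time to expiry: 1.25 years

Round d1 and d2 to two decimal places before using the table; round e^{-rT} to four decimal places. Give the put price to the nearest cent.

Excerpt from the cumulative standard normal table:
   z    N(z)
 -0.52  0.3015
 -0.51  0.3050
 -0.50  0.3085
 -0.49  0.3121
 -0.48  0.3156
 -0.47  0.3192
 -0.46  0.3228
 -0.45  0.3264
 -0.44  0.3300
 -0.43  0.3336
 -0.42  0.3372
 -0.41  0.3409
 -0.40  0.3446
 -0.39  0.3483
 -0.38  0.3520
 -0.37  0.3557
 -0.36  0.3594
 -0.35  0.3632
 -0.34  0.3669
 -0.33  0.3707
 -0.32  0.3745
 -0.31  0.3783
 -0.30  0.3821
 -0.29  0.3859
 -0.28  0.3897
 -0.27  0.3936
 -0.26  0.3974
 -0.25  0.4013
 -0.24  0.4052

$18.75

T = 1.25;  σ√T = 0.2012
d₁ = [ln(411/403) + (0.045 + 0.18²/2)·1.25] / 0.2012 = [0.0197 + 0.0765] / 0.2012 = 0.4778 ⇒ 0.48
d₂ = d₁ − σ√T = 0.4778 − 0.2012 = 0.2766 ⇒ 0.28
e^(−rT) = e^(−0.045·1.25) = 0.9453
P = 403·0.9453·N(-0.28) − 411·N(-0.48) = 403·0.9453·0.3897 − 411·0.3156 = 148.4585 − 129.7116 = 18.7469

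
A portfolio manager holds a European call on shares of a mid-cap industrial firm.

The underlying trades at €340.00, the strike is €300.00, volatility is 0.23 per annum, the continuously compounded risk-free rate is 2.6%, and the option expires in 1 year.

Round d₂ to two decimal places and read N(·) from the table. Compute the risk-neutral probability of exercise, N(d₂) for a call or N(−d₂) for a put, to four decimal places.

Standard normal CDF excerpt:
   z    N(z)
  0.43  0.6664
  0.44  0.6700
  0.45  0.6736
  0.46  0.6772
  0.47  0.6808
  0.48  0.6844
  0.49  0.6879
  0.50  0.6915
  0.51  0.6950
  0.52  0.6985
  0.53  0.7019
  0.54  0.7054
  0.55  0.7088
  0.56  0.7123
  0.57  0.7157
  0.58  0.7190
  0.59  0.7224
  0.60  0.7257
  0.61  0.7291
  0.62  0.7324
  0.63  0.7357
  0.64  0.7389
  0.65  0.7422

0.7054

T = 1;  σ√T = 0.2300
d₁ = [ln(340/300) + (0.026 + ½·0.23²)·1] / (σ√T) = (0.1252 + 0.0524) / 0.2300 = 0.7722 ⇒ 0.77
d₂ = 0.7722 − 0.2300 = 0.5422 ⇒ 0.54
Pr(exercise) under Q = N(d₂) = 0.7054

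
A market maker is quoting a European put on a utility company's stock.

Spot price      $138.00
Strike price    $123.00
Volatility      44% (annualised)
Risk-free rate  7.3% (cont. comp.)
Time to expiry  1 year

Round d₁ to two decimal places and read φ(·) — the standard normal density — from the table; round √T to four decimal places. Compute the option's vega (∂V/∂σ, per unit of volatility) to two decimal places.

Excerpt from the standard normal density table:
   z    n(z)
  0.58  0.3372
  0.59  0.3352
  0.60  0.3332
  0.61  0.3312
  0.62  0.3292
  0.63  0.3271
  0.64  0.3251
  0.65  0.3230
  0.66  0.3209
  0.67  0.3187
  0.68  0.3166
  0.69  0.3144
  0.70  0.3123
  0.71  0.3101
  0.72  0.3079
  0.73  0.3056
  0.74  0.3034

44.57

T = 1;  σ√T = 0.4400
ln(S/K) + (r + σ²/2)T = ln(138/123) + (0.073 + 0.44²/2)·1 = 0.1151 + 0.1698 = 0.2849
d₁ = 0.2849 / 0.4400 = 0.6474 → 0.65
√T = √1 = 1.0000
φ(d₁) = φ(0.65) = 0.3230
vega = S·φ(d₁)·√T = 138·0.3230·1.0000 = 44.5740
(Vega is the same for a European call and put with the same parameters.)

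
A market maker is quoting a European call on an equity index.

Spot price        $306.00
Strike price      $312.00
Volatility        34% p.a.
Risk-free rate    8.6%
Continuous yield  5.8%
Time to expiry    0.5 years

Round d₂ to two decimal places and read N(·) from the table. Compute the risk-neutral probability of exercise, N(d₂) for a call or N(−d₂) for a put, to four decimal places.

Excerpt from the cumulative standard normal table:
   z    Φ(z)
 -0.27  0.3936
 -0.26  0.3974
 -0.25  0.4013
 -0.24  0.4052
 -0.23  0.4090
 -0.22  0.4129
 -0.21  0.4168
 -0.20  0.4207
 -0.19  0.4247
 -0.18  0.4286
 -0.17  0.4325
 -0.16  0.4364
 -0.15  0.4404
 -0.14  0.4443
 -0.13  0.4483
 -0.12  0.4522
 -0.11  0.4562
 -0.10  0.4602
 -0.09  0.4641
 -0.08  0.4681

σ√T = 0.34 × 0.7071 = 0.2404
ln(S/K) + (r − q + σ²/2)T = ln(306/312) + (0.086 − 0.058 + 0.34²/2)·0.5 = -0.0194 + 0.0429 = 0.0235
d₁ = 0.0235 / 0.2404 = 0.0977 ≈ 0.10
d₂ = d₁ − σ√T = 0.0977 − 0.2404 = -0.1427 ≈ -0.14
Pr(exercise) under Q = N(d₂) = 0.4443

0.4443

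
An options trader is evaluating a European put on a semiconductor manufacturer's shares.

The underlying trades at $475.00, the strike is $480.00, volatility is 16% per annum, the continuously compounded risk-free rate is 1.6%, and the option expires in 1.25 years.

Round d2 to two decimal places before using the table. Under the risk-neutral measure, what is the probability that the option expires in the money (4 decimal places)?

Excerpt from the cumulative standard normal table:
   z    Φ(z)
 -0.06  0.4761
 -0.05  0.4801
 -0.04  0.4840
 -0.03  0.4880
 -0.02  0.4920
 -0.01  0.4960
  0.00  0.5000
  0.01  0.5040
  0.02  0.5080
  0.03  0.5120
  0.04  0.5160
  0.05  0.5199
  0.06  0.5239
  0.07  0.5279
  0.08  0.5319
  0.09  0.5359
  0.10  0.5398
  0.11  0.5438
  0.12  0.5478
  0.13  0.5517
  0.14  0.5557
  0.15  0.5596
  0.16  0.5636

0.5160

T = 1.25;  σ√T = 0.1789
d₁ = [ln(475/480) + (0.016 + 0.16²/2)·1.25] / 0.1789 = [-0.0105 + 0.0360] / 0.1789 = 0.1427 ⇒ 0.14
d₂ = d₁ − σ√T = 0.1427 − 0.1789 = -0.0362 ⇒ -0.04
Risk-neutral Pr[S_T < K] = N(−d₂) = N(0.04) = 0.5160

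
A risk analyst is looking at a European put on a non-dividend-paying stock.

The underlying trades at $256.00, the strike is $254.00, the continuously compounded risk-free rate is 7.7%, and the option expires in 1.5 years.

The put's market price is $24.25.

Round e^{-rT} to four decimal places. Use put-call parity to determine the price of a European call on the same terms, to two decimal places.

$53.96

e^(−rT) = e^(−0.077·1.5) = 0.8909
Put-call parity: C − P = S − K·e^(−rT) = 256 − 254·0.8909 = 256 − 226.2886 = 29.7114
C = P + (C − P) = 24.25 + (29.7114) = 53.9614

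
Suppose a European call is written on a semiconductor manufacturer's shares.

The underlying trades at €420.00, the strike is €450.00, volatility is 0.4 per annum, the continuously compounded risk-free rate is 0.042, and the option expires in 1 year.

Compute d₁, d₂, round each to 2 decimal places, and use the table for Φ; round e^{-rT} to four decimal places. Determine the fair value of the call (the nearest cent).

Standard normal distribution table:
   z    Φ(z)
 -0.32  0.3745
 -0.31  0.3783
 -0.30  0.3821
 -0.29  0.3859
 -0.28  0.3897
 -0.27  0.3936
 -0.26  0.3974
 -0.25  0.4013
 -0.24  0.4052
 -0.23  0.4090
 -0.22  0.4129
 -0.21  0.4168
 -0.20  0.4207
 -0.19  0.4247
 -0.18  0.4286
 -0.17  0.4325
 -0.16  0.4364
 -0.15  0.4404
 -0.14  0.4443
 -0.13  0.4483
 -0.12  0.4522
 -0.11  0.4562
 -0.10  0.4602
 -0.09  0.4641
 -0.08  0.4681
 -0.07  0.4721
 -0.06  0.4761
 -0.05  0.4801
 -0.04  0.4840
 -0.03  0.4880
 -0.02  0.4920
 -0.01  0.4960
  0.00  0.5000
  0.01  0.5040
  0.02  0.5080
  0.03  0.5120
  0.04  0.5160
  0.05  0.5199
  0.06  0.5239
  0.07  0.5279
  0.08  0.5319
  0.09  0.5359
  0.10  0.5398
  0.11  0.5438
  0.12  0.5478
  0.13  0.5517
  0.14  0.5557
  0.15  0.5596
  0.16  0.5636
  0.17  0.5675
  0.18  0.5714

σ√T = 0.4·√1 = 0.4000
d₁ = [ln(420/450) + (0.042 + 0.4²/2)·1] / 0.4000 = [-0.0690 + 0.1220] / 0.4000 = 0.1325 which rounds to 0.13
d₂ = d₁ − σ√T = 0.1325 − 0.4000 = -0.2675 which rounds to -0.27
e^(−rT) = e^(−0.042·1) = 0.9589
C = 420·N(0.13) − 450·0.9589·N(-0.27) = 420·0.5517 − 450·0.9589·0.3936 = 231.7140 − 169.8404 = 61.8736

€61.87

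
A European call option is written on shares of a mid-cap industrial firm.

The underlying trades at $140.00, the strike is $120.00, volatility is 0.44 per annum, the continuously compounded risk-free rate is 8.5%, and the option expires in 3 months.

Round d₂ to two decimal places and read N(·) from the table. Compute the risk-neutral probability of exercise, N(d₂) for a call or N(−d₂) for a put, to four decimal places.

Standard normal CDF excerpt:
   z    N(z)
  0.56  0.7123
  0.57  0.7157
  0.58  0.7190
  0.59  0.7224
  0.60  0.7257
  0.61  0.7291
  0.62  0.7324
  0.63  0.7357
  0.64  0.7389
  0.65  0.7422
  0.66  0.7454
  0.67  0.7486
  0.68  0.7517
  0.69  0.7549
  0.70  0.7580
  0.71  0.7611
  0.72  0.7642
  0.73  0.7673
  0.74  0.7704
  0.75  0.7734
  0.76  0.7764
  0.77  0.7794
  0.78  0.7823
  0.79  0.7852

0.7549

σ√T = 0.44·√0.25 = 0.2200
ln(S/K) + (r + σ²/2)T = ln(140/120) + (0.085 + 0.44²/2)·0.25 = 0.1542 + 0.0455 = 0.1996
d₁ = 0.1996 / 0.2200 = 0.9073 → 0.91
d₂ = d₁ − σ√T = 0.9073 − 0.2200 = 0.6873 → 0.69
Risk-neutral Pr[S_T > K] = N(d₂) = N(0.69) = 0.7549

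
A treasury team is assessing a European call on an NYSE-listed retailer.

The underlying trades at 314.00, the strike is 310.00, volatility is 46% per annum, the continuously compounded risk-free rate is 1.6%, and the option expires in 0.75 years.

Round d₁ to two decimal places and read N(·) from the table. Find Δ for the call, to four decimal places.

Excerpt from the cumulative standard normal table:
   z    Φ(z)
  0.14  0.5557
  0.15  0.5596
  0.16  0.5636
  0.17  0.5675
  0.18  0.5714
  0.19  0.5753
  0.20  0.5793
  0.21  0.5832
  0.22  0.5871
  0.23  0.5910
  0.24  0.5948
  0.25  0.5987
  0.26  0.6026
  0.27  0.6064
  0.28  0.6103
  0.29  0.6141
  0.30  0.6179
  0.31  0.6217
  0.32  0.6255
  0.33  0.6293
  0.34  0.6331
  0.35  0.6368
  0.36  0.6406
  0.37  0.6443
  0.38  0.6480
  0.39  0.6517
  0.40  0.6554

0.6026

T = 0.75;  σ√T = 0.3984
ln(S/K) + (r + σ²/2)T = ln(314/310) + (0.016 + 0.46²/2)·0.75 = 0.0128 + 0.0914 = 0.1042
d₁ = 0.1042 / 0.3984 = 0.2615 which rounds to 0.26
N(d₁) = N(0.26) = 0.6026
Δ_call = N(d₁) = 0.6026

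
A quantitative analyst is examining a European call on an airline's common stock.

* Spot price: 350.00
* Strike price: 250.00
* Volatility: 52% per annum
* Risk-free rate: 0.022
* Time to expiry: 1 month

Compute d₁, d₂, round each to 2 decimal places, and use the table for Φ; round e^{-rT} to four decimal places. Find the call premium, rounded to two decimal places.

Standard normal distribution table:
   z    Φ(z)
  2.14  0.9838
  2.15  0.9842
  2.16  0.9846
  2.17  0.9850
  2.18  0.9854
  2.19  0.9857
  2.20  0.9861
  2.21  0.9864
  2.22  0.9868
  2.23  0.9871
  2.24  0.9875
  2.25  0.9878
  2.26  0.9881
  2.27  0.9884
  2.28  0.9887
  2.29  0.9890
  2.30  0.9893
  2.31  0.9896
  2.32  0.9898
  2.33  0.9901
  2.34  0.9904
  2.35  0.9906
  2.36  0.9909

σ√T = 0.52 × 0.2887 = 0.1501
d₁ = [ln(350/250) + (0.022 + 0.52²/2)·0.08333] / 0.1501 = [0.3365 + 0.0131] / 0.1501 = 2.3288 → 2.33
d₂ = d₁ − σ√T = 2.3288 − 0.1501 = 2.1786 → 2.18
e^(−rT) = e^(−0.022·0.08333) = 0.9982
C = 350·N(2.33) − 250·0.9982·N(2.18) = 350·0.9901 − 250·0.9982·0.9854 = 346.5350 − 245.9066 = 100.6284

100.63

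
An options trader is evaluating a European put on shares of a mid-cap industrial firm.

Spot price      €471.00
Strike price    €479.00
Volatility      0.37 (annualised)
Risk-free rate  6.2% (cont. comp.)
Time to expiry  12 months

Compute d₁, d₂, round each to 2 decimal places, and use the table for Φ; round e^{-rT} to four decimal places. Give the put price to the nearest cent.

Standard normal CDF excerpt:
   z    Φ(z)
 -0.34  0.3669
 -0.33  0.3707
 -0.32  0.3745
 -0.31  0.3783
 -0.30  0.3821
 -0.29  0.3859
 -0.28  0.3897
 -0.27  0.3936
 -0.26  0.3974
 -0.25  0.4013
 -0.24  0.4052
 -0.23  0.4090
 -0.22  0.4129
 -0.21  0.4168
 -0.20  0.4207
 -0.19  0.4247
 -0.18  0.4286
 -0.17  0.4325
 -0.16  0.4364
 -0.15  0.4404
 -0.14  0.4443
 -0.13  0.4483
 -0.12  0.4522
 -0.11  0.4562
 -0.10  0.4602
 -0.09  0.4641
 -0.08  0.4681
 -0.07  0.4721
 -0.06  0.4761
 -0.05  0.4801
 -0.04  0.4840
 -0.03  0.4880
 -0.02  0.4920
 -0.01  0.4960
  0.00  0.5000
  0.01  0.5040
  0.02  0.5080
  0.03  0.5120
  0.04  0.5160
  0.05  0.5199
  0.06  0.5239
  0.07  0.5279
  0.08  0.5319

€57.69

σ√T = 0.37·√1 = 0.3700
d₁ = [ln(471/479) + (0.062 + 0.37²/2)·1] / 0.3700 = [-0.0168 + 0.1305] / 0.3700 = 0.3070 ≈ 0.31
d₂ = d₁ − σ√T = 0.3070 − 0.3700 = -0.0630 ≈ -0.06
e^(−rT) = e^(−0.062·1) = 0.9399
N(−d₂) = N(0.06) = 0.5239;  N(−d₁) = N(-0.31) = 0.3783
P = 479·0.9399·0.5239 − 471·0.3783 = 235.8661 − 178.1793 = 57.6868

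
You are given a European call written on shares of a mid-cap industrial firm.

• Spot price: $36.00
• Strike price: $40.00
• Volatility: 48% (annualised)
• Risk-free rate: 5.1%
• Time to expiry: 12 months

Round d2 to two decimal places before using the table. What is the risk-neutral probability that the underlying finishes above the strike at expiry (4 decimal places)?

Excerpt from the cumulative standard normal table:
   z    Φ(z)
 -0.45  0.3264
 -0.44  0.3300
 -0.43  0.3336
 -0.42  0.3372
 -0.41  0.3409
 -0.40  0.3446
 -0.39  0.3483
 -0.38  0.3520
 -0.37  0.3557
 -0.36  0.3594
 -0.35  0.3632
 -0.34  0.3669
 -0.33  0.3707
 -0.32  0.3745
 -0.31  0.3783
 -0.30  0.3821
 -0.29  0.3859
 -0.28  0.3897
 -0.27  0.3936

σ√T = 0.48 × 1.0000 = 0.4800
d₁ = [ln(36/40) + (0.051 + 0.48²/2)·1] / 0.4800 = [-0.1054 + 0.1662] / 0.4800 = 0.1267 ⇒ 0.13
d₂ = d₁ − σ√T = 0.1267 − 0.4800 = -0.3533 ⇒ -0.35
Risk-neutral Pr[S_T > K] = N(d₂) = N(-0.35) = 0.3632

0.3632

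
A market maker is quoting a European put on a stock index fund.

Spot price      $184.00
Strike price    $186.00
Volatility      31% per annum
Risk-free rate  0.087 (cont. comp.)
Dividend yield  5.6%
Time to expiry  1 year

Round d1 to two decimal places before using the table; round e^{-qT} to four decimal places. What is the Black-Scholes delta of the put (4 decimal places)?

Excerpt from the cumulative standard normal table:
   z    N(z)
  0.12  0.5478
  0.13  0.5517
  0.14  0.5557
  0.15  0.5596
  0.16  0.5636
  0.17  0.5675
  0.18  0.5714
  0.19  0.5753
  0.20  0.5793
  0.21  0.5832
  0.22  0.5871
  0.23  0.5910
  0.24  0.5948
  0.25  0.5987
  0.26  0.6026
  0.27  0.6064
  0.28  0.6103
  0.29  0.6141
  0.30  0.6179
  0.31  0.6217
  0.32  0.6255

T = 1;  σ√T = 0.3100
ln(S/K) + (r − q + σ²/2)T = ln(184/186) + (0.087 − 0.056 + 0.31²/2)·1 = -0.0108 + 0.0790 = 0.0682
d₁ = 0.0682 / 0.3100 = 0.2201 ≈ 0.22
N(d₁) = N(0.22) = 0.5871
Δ_put = e^(−qT)·(N(d₁) − 1) = 0.9455·(0.5871 − 1) = -0.3904

-0.3904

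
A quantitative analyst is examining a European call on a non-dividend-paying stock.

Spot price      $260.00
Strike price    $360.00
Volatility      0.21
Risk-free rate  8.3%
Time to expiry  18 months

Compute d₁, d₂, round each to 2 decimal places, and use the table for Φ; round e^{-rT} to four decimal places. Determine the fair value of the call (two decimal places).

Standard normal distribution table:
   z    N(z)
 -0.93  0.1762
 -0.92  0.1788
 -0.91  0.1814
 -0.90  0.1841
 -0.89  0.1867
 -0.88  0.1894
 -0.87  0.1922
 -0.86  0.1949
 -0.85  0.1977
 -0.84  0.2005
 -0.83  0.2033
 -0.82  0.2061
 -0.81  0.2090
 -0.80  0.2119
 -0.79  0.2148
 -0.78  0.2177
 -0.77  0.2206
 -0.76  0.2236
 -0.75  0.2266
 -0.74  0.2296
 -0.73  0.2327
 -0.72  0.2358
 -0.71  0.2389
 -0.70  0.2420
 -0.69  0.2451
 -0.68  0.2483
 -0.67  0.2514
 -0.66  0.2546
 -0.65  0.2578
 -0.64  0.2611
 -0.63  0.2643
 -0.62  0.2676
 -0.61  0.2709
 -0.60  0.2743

σ√T = 0.21 × 1.2247 = 0.2572
d₁ = [ln(260/360) + (0.083 + 0.21²/2)·1.5] / 0.2572 = [-0.3254 + 0.1576] / 0.2572 = -0.6526 which rounds to -0.65
d₂ = d₁ − σ√T = -0.6526 − 0.2572 = -0.9098 which rounds to -0.91
e^(−rT) = e^(−0.083·1.5) = 0.8829
C = 260·N(-0.65) − 360·0.8829·N(-0.91) = 260·0.2578 − 360·0.8829·0.1814 = 67.0280 − 57.6569 = 9.3711

$9.37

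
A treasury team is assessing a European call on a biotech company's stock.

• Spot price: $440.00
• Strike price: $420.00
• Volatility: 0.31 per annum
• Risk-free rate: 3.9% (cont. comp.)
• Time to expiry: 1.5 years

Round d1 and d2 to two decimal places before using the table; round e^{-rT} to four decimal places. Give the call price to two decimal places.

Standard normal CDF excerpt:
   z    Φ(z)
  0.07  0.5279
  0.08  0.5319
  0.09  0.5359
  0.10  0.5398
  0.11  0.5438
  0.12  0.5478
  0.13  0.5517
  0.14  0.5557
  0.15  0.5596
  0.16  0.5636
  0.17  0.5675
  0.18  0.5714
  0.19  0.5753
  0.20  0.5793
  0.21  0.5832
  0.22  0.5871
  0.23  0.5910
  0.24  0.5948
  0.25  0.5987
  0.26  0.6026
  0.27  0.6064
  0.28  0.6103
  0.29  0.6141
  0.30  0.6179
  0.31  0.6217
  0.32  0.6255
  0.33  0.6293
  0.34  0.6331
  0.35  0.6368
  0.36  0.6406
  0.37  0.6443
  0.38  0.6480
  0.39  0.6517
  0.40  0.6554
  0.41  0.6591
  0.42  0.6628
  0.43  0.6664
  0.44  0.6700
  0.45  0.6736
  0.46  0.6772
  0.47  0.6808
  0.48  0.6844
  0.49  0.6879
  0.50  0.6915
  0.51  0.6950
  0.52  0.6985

T = 1.5;  σ√T = 0.3797
ln(S/K) + (r + σ²/2)T = ln(440/420) + (0.039 + 0.31²/2)·1.5 = 0.0465 + 0.1306 = 0.1771
d₁ = 0.1771 / 0.3797 = 0.4664 ≈ 0.47
d₂ = d₁ − σ√T = 0.4664 − 0.3797 = 0.0868 ≈ 0.09
exp(−rT) = exp(−0.039·1.5) = 0.9432
N(d₁) = N(0.47) = 0.6808;  N(d₂) = N(0.09) = 0.5359
C = 440·0.6808 − 420·0.9432·0.5359 = 299.5520 − 212.2936 = 87.2584

$87.26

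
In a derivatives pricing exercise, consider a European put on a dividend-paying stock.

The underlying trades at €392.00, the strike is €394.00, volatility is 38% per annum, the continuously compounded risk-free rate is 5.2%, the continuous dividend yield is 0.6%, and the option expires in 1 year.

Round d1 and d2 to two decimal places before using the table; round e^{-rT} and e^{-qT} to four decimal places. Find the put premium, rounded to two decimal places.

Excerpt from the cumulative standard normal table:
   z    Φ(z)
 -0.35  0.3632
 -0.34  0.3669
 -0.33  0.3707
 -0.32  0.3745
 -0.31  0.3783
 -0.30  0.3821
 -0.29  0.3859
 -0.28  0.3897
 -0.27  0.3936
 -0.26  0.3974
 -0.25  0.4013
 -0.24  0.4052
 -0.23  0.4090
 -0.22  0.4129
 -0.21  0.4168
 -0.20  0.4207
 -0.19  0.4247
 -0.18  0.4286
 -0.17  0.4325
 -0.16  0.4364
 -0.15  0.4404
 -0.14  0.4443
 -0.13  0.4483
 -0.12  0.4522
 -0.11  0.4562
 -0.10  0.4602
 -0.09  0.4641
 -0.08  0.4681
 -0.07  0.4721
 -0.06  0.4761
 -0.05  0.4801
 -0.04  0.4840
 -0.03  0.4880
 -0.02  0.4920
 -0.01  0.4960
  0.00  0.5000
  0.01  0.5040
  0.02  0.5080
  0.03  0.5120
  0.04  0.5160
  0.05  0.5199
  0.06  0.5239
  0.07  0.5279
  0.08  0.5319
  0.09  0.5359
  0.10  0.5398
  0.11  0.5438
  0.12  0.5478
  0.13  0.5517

€50.06

σ√T = 0.38·√1 = 0.3800
d₁ = [ln(392/394) + (0.052 − 0.006 + 0.38²/2)·1] / 0.3800 = [-0.0051 + 0.1182] / 0.3800 = 0.2977 → 0.30
d₂ = d₁ − σ√T = 0.2977 − 0.3800 = -0.0823 → -0.08
e^(−qT) = e^(−0.006·1) = 0.9940;  e^(−rT) = e^(−0.052·1) = 0.9493
P = 394·0.9493·N(0.08) − 392·0.9940·N(-0.30) = 394·0.9493·0.5319 − 392·0.9940·0.3821 = 198.9435 − 148.8845 = 50.0590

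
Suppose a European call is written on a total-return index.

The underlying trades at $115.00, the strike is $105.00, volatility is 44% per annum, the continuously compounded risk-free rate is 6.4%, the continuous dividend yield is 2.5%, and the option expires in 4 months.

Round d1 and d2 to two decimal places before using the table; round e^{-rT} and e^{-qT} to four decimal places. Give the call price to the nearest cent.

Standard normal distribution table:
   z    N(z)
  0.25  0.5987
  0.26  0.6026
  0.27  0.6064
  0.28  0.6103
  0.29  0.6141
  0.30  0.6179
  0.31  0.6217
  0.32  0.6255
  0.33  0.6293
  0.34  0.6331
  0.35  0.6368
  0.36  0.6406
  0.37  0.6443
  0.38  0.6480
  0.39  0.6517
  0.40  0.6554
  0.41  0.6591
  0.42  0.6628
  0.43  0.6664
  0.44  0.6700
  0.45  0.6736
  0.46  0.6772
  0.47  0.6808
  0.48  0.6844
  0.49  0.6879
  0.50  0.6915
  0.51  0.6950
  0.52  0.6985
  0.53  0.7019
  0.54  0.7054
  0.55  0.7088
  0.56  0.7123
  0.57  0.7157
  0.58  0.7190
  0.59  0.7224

σ√T = 0.44 × 0.5774 = 0.2540
d₁ = [ln(115/105) + (0.064 − 0.025 + 0.44²/2)·0.3333] / 0.2540 = [0.0910 + 0.0453] / 0.2540 = 0.5363 → 0.54
d₂ = d₁ − σ√T = 0.5363 − 0.2540 = 0.2823 → 0.28
e^(−qT) = e^(−0.025·0.3333) = 0.9917;  e^(−rT) = e^(−0.064·0.3333) = 0.9789
N(d₁) = N(0.54) = 0.7054;  N(d₂) = N(0.28) = 0.6103
C = 115·0.9917·0.7054 − 105·0.9789·0.6103 = 80.4477 − 62.7294 = 17.7183

$17.72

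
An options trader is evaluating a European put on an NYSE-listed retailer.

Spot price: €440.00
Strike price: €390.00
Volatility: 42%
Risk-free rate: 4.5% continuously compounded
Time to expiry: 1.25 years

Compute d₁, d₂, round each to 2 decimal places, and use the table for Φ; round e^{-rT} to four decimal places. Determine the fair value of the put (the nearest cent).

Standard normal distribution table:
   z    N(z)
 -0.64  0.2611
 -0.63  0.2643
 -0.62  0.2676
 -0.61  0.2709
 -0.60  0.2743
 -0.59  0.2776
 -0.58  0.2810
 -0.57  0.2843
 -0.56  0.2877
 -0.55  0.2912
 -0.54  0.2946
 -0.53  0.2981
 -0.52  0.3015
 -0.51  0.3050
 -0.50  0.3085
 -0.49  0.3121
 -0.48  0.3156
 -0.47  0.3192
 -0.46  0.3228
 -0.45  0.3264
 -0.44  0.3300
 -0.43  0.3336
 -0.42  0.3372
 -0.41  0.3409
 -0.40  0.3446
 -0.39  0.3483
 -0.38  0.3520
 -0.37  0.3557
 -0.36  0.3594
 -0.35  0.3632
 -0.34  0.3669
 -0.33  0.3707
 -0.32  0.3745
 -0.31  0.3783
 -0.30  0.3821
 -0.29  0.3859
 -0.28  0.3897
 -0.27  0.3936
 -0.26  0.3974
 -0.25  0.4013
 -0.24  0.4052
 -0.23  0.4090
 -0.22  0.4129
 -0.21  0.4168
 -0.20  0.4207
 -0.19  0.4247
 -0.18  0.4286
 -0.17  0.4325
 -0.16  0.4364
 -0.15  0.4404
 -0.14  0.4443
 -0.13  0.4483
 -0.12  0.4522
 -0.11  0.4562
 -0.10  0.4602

€44.60

T = 1.25;  σ√T = 0.4696
ln(S/K) + (r + σ²/2)T = ln(440/390) + (0.045 + 0.42²/2)·1.25 = 0.1206 + 0.1665 = 0.2871
d₁ = 0.2871 / 0.4696 = 0.6115 which rounds to 0.61
d₂ = d₁ − σ√T = 0.6115 − 0.4696 = 0.1419 which rounds to 0.14
e^(−rT) = e^(−0.045·1.25) = 0.9453
N(−d₂) = N(-0.14) = 0.4443;  N(−d₁) = N(-0.61) = 0.2709
P = 390·0.9453·0.4443 − 440·0.2709 = 163.7987 − 119.1960 = 44.6027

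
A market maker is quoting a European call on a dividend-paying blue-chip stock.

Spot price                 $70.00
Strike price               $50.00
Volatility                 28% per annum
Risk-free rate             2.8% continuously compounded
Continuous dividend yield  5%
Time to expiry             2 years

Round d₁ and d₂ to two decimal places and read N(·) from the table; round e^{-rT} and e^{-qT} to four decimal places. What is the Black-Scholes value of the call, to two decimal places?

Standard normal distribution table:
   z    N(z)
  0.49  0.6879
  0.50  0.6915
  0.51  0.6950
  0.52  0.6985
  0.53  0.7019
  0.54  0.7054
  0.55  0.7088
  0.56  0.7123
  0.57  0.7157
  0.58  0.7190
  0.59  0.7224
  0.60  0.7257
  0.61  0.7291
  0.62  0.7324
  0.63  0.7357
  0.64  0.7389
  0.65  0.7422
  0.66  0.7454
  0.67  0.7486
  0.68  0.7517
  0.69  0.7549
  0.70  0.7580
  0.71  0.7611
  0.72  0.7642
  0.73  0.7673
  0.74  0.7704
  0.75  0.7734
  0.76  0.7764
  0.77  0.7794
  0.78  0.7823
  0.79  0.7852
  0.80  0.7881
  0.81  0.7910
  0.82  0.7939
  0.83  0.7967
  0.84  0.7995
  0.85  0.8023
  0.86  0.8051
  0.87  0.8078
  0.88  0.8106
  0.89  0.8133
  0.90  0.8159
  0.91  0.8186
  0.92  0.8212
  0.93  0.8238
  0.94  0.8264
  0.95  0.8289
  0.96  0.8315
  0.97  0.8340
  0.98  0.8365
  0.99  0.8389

$18.99

σ√T = 0.28 × 1.4142 = 0.3960
ln(S/K) + (r − q + σ²/2)T = ln(70/50) + (0.028 − 0.05 + 0.28²/2)·2 = 0.3365 + 0.0344 = 0.3709
d₁ = 0.3709 / 0.3960 = 0.9366 → 0.94
d₂ = d₁ − σ√T = 0.9366 − 0.3960 = 0.5406 → 0.54
exp(−qT) = exp(−0.05·2) = 0.9048;  exp(−rT) = exp(−0.028·2) = 0.9455
C = 70·0.9048·N(0.94) − 50·0.9455·N(0.54) = 70·0.9048·0.8264 − 50·0.9455·0.7054 = 52.3409 − 33.3478 = 18.9931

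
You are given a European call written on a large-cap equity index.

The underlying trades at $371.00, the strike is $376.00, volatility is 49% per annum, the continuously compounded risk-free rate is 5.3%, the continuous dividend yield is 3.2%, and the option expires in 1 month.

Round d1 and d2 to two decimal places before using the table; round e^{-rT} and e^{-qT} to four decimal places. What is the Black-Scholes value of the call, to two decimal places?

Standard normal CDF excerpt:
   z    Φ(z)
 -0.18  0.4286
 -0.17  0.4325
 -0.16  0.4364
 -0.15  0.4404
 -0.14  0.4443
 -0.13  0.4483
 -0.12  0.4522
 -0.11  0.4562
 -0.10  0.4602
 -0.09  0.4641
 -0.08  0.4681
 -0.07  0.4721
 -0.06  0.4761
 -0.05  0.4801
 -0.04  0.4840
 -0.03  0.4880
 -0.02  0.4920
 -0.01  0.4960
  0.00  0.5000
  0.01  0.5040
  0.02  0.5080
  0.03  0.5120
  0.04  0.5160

σ√T = 0.49·√0.08333 = 0.1415
d₁ = [ln(371/376) + (0.053 − 0.032 + 0.49²/2)·0.08333] / 0.1415 = [-0.0134 + 0.0118] / 0.1415 = -0.0115 ⇒ -0.01
d₂ = d₁ − σ√T = -0.0115 − 0.1415 = -0.1530 ⇒ -0.15
e^(−qT) = e^(−0.032·0.08333) = 0.9973;  e^(−rT) = e^(−0.053·0.08333) = 0.9956
N(d₁) = N(-0.01) = 0.4960;  N(d₂) = N(-0.15) = 0.4404
C = 371·0.9973·0.4960 − 376·0.9956·0.4404 = 183.5192 − 164.8618 = 18.6574

$18.66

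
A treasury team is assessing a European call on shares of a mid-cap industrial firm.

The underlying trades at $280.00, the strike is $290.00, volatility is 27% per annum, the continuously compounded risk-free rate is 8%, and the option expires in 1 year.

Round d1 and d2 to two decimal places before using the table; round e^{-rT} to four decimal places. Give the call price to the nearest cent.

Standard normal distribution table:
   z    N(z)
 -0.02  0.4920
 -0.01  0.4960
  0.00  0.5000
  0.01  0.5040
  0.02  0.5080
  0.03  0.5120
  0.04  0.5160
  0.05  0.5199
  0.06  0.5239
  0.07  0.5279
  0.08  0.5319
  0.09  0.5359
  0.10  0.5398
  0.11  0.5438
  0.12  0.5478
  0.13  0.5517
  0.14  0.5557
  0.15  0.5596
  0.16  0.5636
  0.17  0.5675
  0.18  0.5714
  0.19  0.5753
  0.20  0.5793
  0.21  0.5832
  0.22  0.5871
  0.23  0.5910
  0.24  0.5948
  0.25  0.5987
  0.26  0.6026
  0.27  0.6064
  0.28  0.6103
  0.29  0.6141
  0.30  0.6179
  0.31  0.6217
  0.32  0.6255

$35.95

σ√T = 0.27 × 1.0000 = 0.2700
d₁ = [ln(280/290) + (0.08 + ½·0.27²)·1] / (σ√T) = (-0.0351 + 0.1164) / 0.2700 = 0.3013 ⇒ 0.30
d₂ = 0.3013 − 0.2700 = 0.0313 ⇒ 0.03
exp(−rT) = exp(−0.08·1) = 0.9231
N(d₁) = N(0.30) = 0.6179;  N(d₂) = N(0.03) = 0.5120
C = 280·0.6179 − 290·0.9231·0.5120 = 173.0120 − 137.0619 = 35.9501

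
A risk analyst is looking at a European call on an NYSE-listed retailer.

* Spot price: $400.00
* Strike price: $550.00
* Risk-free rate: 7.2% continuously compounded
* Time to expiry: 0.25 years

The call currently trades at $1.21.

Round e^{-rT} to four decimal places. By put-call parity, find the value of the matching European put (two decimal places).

$141.42

e^(−rT) = e^(−0.072·0.25) = 0.9822
Put-call parity: C − P = S − K·e^(−rT) = 400 − 550·0.9822 = 400 − 540.2100 = -140.2100
P = C − (C − P) = 1.21 − (-140.2100) = 141.4200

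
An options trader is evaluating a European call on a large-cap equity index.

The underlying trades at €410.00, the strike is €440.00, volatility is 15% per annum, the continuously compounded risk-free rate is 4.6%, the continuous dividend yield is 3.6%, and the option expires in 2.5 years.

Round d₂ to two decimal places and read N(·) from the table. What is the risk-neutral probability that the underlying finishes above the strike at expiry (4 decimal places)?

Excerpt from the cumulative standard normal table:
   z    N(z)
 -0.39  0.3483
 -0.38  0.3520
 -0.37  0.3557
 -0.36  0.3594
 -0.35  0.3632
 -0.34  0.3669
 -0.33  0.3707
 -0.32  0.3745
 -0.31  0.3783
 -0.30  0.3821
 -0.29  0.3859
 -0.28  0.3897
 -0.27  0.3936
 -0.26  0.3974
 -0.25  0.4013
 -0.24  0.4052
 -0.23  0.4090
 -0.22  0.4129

σ√T = 0.15·√2.5 = 0.2372
d₁ = [ln(410/440) + (0.046 − 0.036 + ½·0.15²)·2.5] / (σ√T) = (-0.0706 + 0.0531) / 0.2372 = -0.0738 ≈ -0.07
d₂ = -0.0738 − 0.2372 = -0.3109 ≈ -0.31
Pr(exercise) under Q = N(d₂) = 0.3783

0.3783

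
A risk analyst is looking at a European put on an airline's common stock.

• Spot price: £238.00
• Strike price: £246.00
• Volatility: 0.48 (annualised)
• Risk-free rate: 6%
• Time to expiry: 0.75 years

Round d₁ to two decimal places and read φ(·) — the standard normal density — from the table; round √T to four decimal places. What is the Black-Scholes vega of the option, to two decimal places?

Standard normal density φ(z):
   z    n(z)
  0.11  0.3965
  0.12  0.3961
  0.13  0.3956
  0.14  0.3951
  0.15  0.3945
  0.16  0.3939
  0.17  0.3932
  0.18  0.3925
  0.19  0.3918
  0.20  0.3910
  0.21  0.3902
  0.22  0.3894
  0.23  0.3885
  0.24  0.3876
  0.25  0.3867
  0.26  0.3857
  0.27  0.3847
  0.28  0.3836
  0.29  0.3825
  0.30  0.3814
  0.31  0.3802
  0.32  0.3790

σ√T = 0.48·√0.75 = 0.4157
d₁ = [ln(238/246) + (0.06 + ½·0.48²)·0.75] / (σ√T) = (-0.0331 + 0.1314) / 0.4157 = 0.2366 ⇒ 0.24
√T = √0.75 = 0.8660
φ(d₁) = φ(0.24) = 0.3876
vega = S·φ(d₁)·√T = 238·0.3876·0.8660 = 79.8875

79.89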